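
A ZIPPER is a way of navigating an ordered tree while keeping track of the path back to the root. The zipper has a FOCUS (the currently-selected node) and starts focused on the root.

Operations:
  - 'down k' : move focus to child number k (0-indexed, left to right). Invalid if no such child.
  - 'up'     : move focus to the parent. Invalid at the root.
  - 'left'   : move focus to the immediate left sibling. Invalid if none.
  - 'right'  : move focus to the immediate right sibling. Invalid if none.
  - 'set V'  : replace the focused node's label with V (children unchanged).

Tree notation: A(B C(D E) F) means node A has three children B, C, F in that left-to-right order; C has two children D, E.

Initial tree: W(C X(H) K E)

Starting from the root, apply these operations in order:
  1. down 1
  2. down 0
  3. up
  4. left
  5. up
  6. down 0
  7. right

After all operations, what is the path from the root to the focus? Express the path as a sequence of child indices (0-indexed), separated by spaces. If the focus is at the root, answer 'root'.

Answer: 1

Derivation:
Step 1 (down 1): focus=X path=1 depth=1 children=['H'] left=['C'] right=['K', 'E'] parent=W
Step 2 (down 0): focus=H path=1/0 depth=2 children=[] left=[] right=[] parent=X
Step 3 (up): focus=X path=1 depth=1 children=['H'] left=['C'] right=['K', 'E'] parent=W
Step 4 (left): focus=C path=0 depth=1 children=[] left=[] right=['X', 'K', 'E'] parent=W
Step 5 (up): focus=W path=root depth=0 children=['C', 'X', 'K', 'E'] (at root)
Step 6 (down 0): focus=C path=0 depth=1 children=[] left=[] right=['X', 'K', 'E'] parent=W
Step 7 (right): focus=X path=1 depth=1 children=['H'] left=['C'] right=['K', 'E'] parent=W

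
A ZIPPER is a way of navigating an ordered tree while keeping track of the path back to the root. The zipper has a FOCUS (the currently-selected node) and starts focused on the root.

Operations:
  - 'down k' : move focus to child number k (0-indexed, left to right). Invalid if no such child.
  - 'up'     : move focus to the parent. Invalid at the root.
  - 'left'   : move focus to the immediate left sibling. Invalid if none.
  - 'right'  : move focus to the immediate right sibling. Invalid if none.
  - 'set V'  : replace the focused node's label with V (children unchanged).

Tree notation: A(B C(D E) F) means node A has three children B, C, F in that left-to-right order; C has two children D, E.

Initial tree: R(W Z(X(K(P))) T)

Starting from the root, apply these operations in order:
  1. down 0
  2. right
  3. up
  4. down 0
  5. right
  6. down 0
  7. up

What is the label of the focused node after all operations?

Step 1 (down 0): focus=W path=0 depth=1 children=[] left=[] right=['Z', 'T'] parent=R
Step 2 (right): focus=Z path=1 depth=1 children=['X'] left=['W'] right=['T'] parent=R
Step 3 (up): focus=R path=root depth=0 children=['W', 'Z', 'T'] (at root)
Step 4 (down 0): focus=W path=0 depth=1 children=[] left=[] right=['Z', 'T'] parent=R
Step 5 (right): focus=Z path=1 depth=1 children=['X'] left=['W'] right=['T'] parent=R
Step 6 (down 0): focus=X path=1/0 depth=2 children=['K'] left=[] right=[] parent=Z
Step 7 (up): focus=Z path=1 depth=1 children=['X'] left=['W'] right=['T'] parent=R

Answer: Z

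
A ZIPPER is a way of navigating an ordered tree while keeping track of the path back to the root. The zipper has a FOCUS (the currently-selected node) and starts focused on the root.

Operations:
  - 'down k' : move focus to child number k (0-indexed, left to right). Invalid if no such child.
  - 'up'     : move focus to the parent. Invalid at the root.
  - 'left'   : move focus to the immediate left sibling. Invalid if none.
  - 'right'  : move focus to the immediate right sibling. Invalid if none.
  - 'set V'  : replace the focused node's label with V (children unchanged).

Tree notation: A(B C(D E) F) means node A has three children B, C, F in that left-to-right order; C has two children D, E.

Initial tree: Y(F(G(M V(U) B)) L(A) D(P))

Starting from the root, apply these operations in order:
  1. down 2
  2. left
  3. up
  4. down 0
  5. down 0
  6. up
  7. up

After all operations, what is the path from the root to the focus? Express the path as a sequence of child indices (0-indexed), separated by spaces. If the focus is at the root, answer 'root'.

Answer: root

Derivation:
Step 1 (down 2): focus=D path=2 depth=1 children=['P'] left=['F', 'L'] right=[] parent=Y
Step 2 (left): focus=L path=1 depth=1 children=['A'] left=['F'] right=['D'] parent=Y
Step 3 (up): focus=Y path=root depth=0 children=['F', 'L', 'D'] (at root)
Step 4 (down 0): focus=F path=0 depth=1 children=['G'] left=[] right=['L', 'D'] parent=Y
Step 5 (down 0): focus=G path=0/0 depth=2 children=['M', 'V', 'B'] left=[] right=[] parent=F
Step 6 (up): focus=F path=0 depth=1 children=['G'] left=[] right=['L', 'D'] parent=Y
Step 7 (up): focus=Y path=root depth=0 children=['F', 'L', 'D'] (at root)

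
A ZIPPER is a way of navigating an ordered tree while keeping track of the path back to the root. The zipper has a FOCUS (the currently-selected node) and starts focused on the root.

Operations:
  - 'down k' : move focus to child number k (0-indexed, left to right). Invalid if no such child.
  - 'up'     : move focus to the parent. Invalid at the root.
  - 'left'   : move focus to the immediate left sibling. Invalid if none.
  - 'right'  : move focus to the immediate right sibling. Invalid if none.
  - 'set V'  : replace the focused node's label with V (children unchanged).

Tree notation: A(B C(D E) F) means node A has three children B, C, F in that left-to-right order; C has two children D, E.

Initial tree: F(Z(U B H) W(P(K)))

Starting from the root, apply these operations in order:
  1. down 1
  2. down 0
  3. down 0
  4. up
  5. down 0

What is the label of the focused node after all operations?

Step 1 (down 1): focus=W path=1 depth=1 children=['P'] left=['Z'] right=[] parent=F
Step 2 (down 0): focus=P path=1/0 depth=2 children=['K'] left=[] right=[] parent=W
Step 3 (down 0): focus=K path=1/0/0 depth=3 children=[] left=[] right=[] parent=P
Step 4 (up): focus=P path=1/0 depth=2 children=['K'] left=[] right=[] parent=W
Step 5 (down 0): focus=K path=1/0/0 depth=3 children=[] left=[] right=[] parent=P

Answer: K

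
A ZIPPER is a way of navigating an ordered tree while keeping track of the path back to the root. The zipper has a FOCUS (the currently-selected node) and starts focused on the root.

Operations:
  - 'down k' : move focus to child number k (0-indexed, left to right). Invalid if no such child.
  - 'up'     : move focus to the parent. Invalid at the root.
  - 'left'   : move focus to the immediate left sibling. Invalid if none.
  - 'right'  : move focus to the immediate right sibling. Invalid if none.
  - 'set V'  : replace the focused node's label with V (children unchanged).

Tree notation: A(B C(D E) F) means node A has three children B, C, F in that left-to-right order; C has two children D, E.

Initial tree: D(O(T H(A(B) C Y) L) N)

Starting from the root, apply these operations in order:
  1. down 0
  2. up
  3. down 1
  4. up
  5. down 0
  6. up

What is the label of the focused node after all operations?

Step 1 (down 0): focus=O path=0 depth=1 children=['T', 'H', 'L'] left=[] right=['N'] parent=D
Step 2 (up): focus=D path=root depth=0 children=['O', 'N'] (at root)
Step 3 (down 1): focus=N path=1 depth=1 children=[] left=['O'] right=[] parent=D
Step 4 (up): focus=D path=root depth=0 children=['O', 'N'] (at root)
Step 5 (down 0): focus=O path=0 depth=1 children=['T', 'H', 'L'] left=[] right=['N'] parent=D
Step 6 (up): focus=D path=root depth=0 children=['O', 'N'] (at root)

Answer: D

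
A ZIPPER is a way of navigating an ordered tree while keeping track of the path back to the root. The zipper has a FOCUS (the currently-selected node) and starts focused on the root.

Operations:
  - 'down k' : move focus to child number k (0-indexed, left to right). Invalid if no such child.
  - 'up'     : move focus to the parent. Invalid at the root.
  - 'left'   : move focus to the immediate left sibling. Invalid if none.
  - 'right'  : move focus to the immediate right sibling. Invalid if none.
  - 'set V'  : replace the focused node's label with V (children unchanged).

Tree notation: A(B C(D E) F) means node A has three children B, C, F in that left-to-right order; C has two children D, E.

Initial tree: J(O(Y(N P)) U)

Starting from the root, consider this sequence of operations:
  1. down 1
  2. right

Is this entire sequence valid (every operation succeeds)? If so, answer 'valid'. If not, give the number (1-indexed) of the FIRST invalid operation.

Step 1 (down 1): focus=U path=1 depth=1 children=[] left=['O'] right=[] parent=J
Step 2 (right): INVALID

Answer: 2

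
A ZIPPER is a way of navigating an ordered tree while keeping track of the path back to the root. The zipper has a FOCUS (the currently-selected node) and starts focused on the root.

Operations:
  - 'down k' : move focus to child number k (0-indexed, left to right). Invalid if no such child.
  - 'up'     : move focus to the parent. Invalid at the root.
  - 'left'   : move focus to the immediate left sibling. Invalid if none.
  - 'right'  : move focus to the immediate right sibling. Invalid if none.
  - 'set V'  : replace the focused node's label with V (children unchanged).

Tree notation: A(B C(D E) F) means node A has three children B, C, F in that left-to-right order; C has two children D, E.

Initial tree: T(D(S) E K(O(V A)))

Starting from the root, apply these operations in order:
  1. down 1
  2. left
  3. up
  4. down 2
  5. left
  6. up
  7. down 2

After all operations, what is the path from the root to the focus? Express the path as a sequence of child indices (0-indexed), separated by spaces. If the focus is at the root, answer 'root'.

Step 1 (down 1): focus=E path=1 depth=1 children=[] left=['D'] right=['K'] parent=T
Step 2 (left): focus=D path=0 depth=1 children=['S'] left=[] right=['E', 'K'] parent=T
Step 3 (up): focus=T path=root depth=0 children=['D', 'E', 'K'] (at root)
Step 4 (down 2): focus=K path=2 depth=1 children=['O'] left=['D', 'E'] right=[] parent=T
Step 5 (left): focus=E path=1 depth=1 children=[] left=['D'] right=['K'] parent=T
Step 6 (up): focus=T path=root depth=0 children=['D', 'E', 'K'] (at root)
Step 7 (down 2): focus=K path=2 depth=1 children=['O'] left=['D', 'E'] right=[] parent=T

Answer: 2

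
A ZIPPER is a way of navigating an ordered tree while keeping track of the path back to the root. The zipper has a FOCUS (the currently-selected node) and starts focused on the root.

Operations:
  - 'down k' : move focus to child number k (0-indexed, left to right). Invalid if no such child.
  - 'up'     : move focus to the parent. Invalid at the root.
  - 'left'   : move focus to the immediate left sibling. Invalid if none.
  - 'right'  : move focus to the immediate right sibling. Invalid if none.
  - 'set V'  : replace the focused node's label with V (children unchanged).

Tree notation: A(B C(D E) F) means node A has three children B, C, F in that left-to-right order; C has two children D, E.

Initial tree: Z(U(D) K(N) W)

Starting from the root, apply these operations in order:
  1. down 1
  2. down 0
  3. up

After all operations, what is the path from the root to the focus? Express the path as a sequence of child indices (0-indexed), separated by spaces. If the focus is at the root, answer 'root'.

Step 1 (down 1): focus=K path=1 depth=1 children=['N'] left=['U'] right=['W'] parent=Z
Step 2 (down 0): focus=N path=1/0 depth=2 children=[] left=[] right=[] parent=K
Step 3 (up): focus=K path=1 depth=1 children=['N'] left=['U'] right=['W'] parent=Z

Answer: 1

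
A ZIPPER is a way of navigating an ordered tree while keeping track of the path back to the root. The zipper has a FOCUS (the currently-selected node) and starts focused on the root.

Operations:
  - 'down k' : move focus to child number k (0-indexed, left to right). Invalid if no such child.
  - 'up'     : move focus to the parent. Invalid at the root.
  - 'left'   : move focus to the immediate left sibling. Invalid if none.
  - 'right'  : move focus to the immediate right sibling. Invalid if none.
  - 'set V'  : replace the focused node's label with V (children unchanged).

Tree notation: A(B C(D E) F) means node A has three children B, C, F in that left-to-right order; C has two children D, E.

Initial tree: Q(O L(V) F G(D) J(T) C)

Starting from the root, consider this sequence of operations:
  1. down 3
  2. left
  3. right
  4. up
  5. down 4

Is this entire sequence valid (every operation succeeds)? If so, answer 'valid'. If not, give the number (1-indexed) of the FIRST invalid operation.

Answer: valid

Derivation:
Step 1 (down 3): focus=G path=3 depth=1 children=['D'] left=['O', 'L', 'F'] right=['J', 'C'] parent=Q
Step 2 (left): focus=F path=2 depth=1 children=[] left=['O', 'L'] right=['G', 'J', 'C'] parent=Q
Step 3 (right): focus=G path=3 depth=1 children=['D'] left=['O', 'L', 'F'] right=['J', 'C'] parent=Q
Step 4 (up): focus=Q path=root depth=0 children=['O', 'L', 'F', 'G', 'J', 'C'] (at root)
Step 5 (down 4): focus=J path=4 depth=1 children=['T'] left=['O', 'L', 'F', 'G'] right=['C'] parent=Q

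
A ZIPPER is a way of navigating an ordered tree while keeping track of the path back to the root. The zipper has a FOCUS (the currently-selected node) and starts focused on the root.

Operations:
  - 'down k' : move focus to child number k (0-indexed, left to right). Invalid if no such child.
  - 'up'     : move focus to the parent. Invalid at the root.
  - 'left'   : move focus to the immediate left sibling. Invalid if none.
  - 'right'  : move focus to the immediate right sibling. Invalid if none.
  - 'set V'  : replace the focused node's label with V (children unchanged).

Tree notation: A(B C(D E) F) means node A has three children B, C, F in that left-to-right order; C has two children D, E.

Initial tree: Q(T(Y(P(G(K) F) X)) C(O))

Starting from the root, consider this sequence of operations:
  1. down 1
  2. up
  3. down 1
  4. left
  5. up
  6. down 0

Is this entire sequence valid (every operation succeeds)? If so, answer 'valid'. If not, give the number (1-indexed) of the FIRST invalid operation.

Answer: valid

Derivation:
Step 1 (down 1): focus=C path=1 depth=1 children=['O'] left=['T'] right=[] parent=Q
Step 2 (up): focus=Q path=root depth=0 children=['T', 'C'] (at root)
Step 3 (down 1): focus=C path=1 depth=1 children=['O'] left=['T'] right=[] parent=Q
Step 4 (left): focus=T path=0 depth=1 children=['Y'] left=[] right=['C'] parent=Q
Step 5 (up): focus=Q path=root depth=0 children=['T', 'C'] (at root)
Step 6 (down 0): focus=T path=0 depth=1 children=['Y'] left=[] right=['C'] parent=Q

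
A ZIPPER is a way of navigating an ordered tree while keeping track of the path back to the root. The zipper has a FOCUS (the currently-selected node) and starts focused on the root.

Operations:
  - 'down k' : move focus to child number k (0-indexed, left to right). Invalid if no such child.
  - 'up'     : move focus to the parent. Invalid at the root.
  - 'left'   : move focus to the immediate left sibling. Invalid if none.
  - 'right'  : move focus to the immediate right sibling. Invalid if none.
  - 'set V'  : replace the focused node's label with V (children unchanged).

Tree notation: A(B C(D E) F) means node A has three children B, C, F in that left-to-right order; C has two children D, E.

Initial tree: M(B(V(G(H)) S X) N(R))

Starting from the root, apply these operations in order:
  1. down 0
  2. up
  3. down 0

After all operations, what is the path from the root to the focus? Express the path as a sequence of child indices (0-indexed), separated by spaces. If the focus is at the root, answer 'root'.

Answer: 0

Derivation:
Step 1 (down 0): focus=B path=0 depth=1 children=['V', 'S', 'X'] left=[] right=['N'] parent=M
Step 2 (up): focus=M path=root depth=0 children=['B', 'N'] (at root)
Step 3 (down 0): focus=B path=0 depth=1 children=['V', 'S', 'X'] left=[] right=['N'] parent=M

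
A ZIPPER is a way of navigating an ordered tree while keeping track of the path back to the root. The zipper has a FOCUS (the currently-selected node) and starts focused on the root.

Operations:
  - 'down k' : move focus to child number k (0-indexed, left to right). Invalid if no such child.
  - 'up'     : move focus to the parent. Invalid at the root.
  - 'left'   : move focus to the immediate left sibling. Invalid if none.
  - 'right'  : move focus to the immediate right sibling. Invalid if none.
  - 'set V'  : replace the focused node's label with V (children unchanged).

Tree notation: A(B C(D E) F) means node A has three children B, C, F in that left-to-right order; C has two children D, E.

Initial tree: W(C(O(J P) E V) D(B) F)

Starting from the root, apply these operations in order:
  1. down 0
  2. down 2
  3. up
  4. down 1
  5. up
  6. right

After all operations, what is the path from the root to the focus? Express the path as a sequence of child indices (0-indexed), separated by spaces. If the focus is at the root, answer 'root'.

Step 1 (down 0): focus=C path=0 depth=1 children=['O', 'E', 'V'] left=[] right=['D', 'F'] parent=W
Step 2 (down 2): focus=V path=0/2 depth=2 children=[] left=['O', 'E'] right=[] parent=C
Step 3 (up): focus=C path=0 depth=1 children=['O', 'E', 'V'] left=[] right=['D', 'F'] parent=W
Step 4 (down 1): focus=E path=0/1 depth=2 children=[] left=['O'] right=['V'] parent=C
Step 5 (up): focus=C path=0 depth=1 children=['O', 'E', 'V'] left=[] right=['D', 'F'] parent=W
Step 6 (right): focus=D path=1 depth=1 children=['B'] left=['C'] right=['F'] parent=W

Answer: 1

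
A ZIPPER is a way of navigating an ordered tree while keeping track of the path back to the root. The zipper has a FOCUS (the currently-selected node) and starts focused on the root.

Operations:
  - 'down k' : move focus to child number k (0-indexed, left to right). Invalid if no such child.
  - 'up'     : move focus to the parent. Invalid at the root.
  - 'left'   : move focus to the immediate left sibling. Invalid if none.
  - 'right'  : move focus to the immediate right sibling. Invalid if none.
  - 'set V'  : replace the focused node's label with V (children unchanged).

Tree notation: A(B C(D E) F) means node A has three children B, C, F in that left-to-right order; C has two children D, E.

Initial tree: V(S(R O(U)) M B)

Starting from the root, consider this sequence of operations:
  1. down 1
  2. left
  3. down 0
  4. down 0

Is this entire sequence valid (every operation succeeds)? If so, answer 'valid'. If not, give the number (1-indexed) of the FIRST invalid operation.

Answer: 4

Derivation:
Step 1 (down 1): focus=M path=1 depth=1 children=[] left=['S'] right=['B'] parent=V
Step 2 (left): focus=S path=0 depth=1 children=['R', 'O'] left=[] right=['M', 'B'] parent=V
Step 3 (down 0): focus=R path=0/0 depth=2 children=[] left=[] right=['O'] parent=S
Step 4 (down 0): INVALID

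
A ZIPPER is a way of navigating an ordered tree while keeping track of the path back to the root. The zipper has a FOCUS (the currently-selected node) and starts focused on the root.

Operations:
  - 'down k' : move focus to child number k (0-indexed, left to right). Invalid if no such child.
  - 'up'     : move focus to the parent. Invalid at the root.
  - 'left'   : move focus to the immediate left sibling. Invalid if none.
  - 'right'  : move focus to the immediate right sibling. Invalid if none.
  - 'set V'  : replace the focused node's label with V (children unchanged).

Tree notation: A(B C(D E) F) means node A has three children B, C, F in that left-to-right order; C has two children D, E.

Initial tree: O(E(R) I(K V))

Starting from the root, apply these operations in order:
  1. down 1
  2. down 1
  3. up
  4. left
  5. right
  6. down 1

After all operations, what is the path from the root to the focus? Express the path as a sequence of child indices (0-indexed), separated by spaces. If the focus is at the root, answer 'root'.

Step 1 (down 1): focus=I path=1 depth=1 children=['K', 'V'] left=['E'] right=[] parent=O
Step 2 (down 1): focus=V path=1/1 depth=2 children=[] left=['K'] right=[] parent=I
Step 3 (up): focus=I path=1 depth=1 children=['K', 'V'] left=['E'] right=[] parent=O
Step 4 (left): focus=E path=0 depth=1 children=['R'] left=[] right=['I'] parent=O
Step 5 (right): focus=I path=1 depth=1 children=['K', 'V'] left=['E'] right=[] parent=O
Step 6 (down 1): focus=V path=1/1 depth=2 children=[] left=['K'] right=[] parent=I

Answer: 1 1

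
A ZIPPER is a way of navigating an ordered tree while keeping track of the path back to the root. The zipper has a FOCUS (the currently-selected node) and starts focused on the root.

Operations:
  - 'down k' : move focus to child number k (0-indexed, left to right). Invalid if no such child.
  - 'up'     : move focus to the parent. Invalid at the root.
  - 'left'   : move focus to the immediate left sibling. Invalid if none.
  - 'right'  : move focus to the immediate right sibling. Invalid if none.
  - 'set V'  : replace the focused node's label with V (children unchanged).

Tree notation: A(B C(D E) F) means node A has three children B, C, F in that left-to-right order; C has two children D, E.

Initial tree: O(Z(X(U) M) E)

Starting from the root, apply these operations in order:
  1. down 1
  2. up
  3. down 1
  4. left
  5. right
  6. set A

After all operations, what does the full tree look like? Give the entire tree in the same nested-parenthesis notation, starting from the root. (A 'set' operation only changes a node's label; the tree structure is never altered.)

Step 1 (down 1): focus=E path=1 depth=1 children=[] left=['Z'] right=[] parent=O
Step 2 (up): focus=O path=root depth=0 children=['Z', 'E'] (at root)
Step 3 (down 1): focus=E path=1 depth=1 children=[] left=['Z'] right=[] parent=O
Step 4 (left): focus=Z path=0 depth=1 children=['X', 'M'] left=[] right=['E'] parent=O
Step 5 (right): focus=E path=1 depth=1 children=[] left=['Z'] right=[] parent=O
Step 6 (set A): focus=A path=1 depth=1 children=[] left=['Z'] right=[] parent=O

Answer: O(Z(X(U) M) A)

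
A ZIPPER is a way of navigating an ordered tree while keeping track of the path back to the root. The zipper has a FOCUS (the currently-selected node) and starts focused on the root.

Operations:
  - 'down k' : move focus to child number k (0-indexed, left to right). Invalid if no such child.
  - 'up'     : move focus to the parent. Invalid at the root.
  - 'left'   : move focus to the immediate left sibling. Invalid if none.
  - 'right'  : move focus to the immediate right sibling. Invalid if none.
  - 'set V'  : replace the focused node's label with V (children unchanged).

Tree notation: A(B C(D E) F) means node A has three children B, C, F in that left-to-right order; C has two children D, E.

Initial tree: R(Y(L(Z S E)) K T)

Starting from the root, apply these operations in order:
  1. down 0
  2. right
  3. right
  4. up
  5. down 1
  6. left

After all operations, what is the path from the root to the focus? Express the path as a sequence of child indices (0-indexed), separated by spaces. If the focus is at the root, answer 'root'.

Step 1 (down 0): focus=Y path=0 depth=1 children=['L'] left=[] right=['K', 'T'] parent=R
Step 2 (right): focus=K path=1 depth=1 children=[] left=['Y'] right=['T'] parent=R
Step 3 (right): focus=T path=2 depth=1 children=[] left=['Y', 'K'] right=[] parent=R
Step 4 (up): focus=R path=root depth=0 children=['Y', 'K', 'T'] (at root)
Step 5 (down 1): focus=K path=1 depth=1 children=[] left=['Y'] right=['T'] parent=R
Step 6 (left): focus=Y path=0 depth=1 children=['L'] left=[] right=['K', 'T'] parent=R

Answer: 0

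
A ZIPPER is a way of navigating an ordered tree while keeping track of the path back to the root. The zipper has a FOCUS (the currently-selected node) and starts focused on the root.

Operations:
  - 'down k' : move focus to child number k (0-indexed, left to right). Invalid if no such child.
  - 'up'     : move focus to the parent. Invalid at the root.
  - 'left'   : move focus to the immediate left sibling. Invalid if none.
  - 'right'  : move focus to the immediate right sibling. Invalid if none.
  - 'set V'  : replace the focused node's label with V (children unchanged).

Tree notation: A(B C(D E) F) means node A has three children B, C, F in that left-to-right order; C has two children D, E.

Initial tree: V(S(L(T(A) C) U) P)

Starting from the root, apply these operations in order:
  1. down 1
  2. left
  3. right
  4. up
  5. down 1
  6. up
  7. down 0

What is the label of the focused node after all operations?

Step 1 (down 1): focus=P path=1 depth=1 children=[] left=['S'] right=[] parent=V
Step 2 (left): focus=S path=0 depth=1 children=['L', 'U'] left=[] right=['P'] parent=V
Step 3 (right): focus=P path=1 depth=1 children=[] left=['S'] right=[] parent=V
Step 4 (up): focus=V path=root depth=0 children=['S', 'P'] (at root)
Step 5 (down 1): focus=P path=1 depth=1 children=[] left=['S'] right=[] parent=V
Step 6 (up): focus=V path=root depth=0 children=['S', 'P'] (at root)
Step 7 (down 0): focus=S path=0 depth=1 children=['L', 'U'] left=[] right=['P'] parent=V

Answer: S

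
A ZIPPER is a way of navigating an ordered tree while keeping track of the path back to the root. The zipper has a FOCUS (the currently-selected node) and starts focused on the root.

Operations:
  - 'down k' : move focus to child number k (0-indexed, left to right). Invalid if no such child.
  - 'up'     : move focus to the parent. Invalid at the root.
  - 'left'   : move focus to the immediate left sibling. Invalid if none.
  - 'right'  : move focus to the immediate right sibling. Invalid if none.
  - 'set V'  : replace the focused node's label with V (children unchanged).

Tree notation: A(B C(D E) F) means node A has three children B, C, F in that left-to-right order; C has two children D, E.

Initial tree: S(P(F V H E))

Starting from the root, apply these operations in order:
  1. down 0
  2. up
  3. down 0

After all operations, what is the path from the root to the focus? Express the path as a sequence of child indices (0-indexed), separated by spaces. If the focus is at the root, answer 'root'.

Step 1 (down 0): focus=P path=0 depth=1 children=['F', 'V', 'H', 'E'] left=[] right=[] parent=S
Step 2 (up): focus=S path=root depth=0 children=['P'] (at root)
Step 3 (down 0): focus=P path=0 depth=1 children=['F', 'V', 'H', 'E'] left=[] right=[] parent=S

Answer: 0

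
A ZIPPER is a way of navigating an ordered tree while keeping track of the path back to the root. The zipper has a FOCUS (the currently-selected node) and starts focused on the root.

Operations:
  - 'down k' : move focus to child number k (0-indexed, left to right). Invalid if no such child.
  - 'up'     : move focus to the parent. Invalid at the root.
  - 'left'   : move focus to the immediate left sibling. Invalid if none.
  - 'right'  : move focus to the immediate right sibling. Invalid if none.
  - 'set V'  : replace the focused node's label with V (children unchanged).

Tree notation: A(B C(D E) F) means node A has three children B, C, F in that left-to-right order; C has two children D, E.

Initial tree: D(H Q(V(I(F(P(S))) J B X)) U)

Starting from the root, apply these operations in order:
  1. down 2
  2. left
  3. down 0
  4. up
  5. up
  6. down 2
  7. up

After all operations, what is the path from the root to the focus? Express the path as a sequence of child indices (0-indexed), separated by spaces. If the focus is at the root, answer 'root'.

Step 1 (down 2): focus=U path=2 depth=1 children=[] left=['H', 'Q'] right=[] parent=D
Step 2 (left): focus=Q path=1 depth=1 children=['V'] left=['H'] right=['U'] parent=D
Step 3 (down 0): focus=V path=1/0 depth=2 children=['I', 'J', 'B', 'X'] left=[] right=[] parent=Q
Step 4 (up): focus=Q path=1 depth=1 children=['V'] left=['H'] right=['U'] parent=D
Step 5 (up): focus=D path=root depth=0 children=['H', 'Q', 'U'] (at root)
Step 6 (down 2): focus=U path=2 depth=1 children=[] left=['H', 'Q'] right=[] parent=D
Step 7 (up): focus=D path=root depth=0 children=['H', 'Q', 'U'] (at root)

Answer: root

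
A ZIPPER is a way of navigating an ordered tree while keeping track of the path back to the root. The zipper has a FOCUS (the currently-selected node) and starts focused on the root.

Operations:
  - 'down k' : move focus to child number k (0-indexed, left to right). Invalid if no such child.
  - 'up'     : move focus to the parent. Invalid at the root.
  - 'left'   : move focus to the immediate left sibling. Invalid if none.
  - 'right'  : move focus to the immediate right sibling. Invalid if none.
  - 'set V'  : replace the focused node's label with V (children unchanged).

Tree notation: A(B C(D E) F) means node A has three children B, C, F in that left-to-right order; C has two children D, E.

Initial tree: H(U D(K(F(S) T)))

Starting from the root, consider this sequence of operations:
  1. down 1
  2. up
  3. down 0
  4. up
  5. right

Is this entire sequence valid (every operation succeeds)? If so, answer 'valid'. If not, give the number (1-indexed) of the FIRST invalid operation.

Answer: 5

Derivation:
Step 1 (down 1): focus=D path=1 depth=1 children=['K'] left=['U'] right=[] parent=H
Step 2 (up): focus=H path=root depth=0 children=['U', 'D'] (at root)
Step 3 (down 0): focus=U path=0 depth=1 children=[] left=[] right=['D'] parent=H
Step 4 (up): focus=H path=root depth=0 children=['U', 'D'] (at root)
Step 5 (right): INVALID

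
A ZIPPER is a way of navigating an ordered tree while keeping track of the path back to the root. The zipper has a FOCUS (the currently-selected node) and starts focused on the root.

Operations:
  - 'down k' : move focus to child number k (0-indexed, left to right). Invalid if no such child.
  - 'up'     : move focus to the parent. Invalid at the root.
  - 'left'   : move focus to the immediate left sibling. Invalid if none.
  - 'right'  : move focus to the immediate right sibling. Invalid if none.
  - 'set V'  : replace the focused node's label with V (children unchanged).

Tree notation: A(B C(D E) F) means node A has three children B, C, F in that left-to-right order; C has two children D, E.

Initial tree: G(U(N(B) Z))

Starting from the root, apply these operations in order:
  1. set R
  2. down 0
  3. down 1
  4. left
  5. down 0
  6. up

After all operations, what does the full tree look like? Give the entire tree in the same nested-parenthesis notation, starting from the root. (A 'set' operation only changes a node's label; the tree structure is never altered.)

Answer: R(U(N(B) Z))

Derivation:
Step 1 (set R): focus=R path=root depth=0 children=['U'] (at root)
Step 2 (down 0): focus=U path=0 depth=1 children=['N', 'Z'] left=[] right=[] parent=R
Step 3 (down 1): focus=Z path=0/1 depth=2 children=[] left=['N'] right=[] parent=U
Step 4 (left): focus=N path=0/0 depth=2 children=['B'] left=[] right=['Z'] parent=U
Step 5 (down 0): focus=B path=0/0/0 depth=3 children=[] left=[] right=[] parent=N
Step 6 (up): focus=N path=0/0 depth=2 children=['B'] left=[] right=['Z'] parent=U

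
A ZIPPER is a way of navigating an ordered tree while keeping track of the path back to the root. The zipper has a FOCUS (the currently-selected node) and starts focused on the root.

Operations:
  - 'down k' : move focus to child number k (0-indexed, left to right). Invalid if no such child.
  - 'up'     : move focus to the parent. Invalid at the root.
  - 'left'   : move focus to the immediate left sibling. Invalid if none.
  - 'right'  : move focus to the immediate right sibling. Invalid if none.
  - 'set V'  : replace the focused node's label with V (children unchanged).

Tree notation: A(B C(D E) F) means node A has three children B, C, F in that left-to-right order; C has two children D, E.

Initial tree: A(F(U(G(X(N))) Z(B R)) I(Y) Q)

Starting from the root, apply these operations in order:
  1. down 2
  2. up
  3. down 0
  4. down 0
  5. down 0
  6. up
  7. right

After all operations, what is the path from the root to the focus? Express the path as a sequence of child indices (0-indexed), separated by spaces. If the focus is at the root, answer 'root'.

Answer: 0 1

Derivation:
Step 1 (down 2): focus=Q path=2 depth=1 children=[] left=['F', 'I'] right=[] parent=A
Step 2 (up): focus=A path=root depth=0 children=['F', 'I', 'Q'] (at root)
Step 3 (down 0): focus=F path=0 depth=1 children=['U', 'Z'] left=[] right=['I', 'Q'] parent=A
Step 4 (down 0): focus=U path=0/0 depth=2 children=['G'] left=[] right=['Z'] parent=F
Step 5 (down 0): focus=G path=0/0/0 depth=3 children=['X'] left=[] right=[] parent=U
Step 6 (up): focus=U path=0/0 depth=2 children=['G'] left=[] right=['Z'] parent=F
Step 7 (right): focus=Z path=0/1 depth=2 children=['B', 'R'] left=['U'] right=[] parent=F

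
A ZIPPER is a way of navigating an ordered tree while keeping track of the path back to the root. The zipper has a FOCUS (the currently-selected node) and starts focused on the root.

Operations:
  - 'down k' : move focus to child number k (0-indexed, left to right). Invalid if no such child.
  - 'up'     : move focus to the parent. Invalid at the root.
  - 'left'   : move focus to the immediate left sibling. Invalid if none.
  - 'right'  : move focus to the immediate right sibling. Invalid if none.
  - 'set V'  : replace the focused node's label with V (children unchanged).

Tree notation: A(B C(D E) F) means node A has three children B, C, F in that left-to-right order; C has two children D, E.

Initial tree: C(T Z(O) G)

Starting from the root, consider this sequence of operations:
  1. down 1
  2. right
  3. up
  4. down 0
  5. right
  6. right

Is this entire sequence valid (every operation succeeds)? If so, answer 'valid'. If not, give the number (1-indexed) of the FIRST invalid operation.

Step 1 (down 1): focus=Z path=1 depth=1 children=['O'] left=['T'] right=['G'] parent=C
Step 2 (right): focus=G path=2 depth=1 children=[] left=['T', 'Z'] right=[] parent=C
Step 3 (up): focus=C path=root depth=0 children=['T', 'Z', 'G'] (at root)
Step 4 (down 0): focus=T path=0 depth=1 children=[] left=[] right=['Z', 'G'] parent=C
Step 5 (right): focus=Z path=1 depth=1 children=['O'] left=['T'] right=['G'] parent=C
Step 6 (right): focus=G path=2 depth=1 children=[] left=['T', 'Z'] right=[] parent=C

Answer: valid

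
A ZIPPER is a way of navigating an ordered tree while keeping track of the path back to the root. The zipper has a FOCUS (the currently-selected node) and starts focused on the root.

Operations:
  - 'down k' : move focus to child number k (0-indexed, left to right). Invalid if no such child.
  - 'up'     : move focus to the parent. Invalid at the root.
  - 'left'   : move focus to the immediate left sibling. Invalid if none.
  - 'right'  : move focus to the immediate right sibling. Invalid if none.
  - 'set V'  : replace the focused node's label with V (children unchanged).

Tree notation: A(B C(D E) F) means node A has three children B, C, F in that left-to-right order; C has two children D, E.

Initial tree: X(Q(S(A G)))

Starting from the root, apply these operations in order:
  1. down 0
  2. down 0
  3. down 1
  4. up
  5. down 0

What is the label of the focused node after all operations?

Step 1 (down 0): focus=Q path=0 depth=1 children=['S'] left=[] right=[] parent=X
Step 2 (down 0): focus=S path=0/0 depth=2 children=['A', 'G'] left=[] right=[] parent=Q
Step 3 (down 1): focus=G path=0/0/1 depth=3 children=[] left=['A'] right=[] parent=S
Step 4 (up): focus=S path=0/0 depth=2 children=['A', 'G'] left=[] right=[] parent=Q
Step 5 (down 0): focus=A path=0/0/0 depth=3 children=[] left=[] right=['G'] parent=S

Answer: A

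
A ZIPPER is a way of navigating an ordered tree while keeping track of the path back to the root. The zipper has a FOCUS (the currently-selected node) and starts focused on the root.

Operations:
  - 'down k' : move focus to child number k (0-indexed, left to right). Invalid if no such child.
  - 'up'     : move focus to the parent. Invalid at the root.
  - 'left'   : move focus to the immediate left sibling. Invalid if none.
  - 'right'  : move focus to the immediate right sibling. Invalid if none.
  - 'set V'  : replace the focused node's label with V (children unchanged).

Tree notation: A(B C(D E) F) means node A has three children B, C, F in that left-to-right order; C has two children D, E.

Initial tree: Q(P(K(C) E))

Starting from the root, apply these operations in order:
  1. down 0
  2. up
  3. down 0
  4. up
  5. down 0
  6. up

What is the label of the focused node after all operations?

Step 1 (down 0): focus=P path=0 depth=1 children=['K', 'E'] left=[] right=[] parent=Q
Step 2 (up): focus=Q path=root depth=0 children=['P'] (at root)
Step 3 (down 0): focus=P path=0 depth=1 children=['K', 'E'] left=[] right=[] parent=Q
Step 4 (up): focus=Q path=root depth=0 children=['P'] (at root)
Step 5 (down 0): focus=P path=0 depth=1 children=['K', 'E'] left=[] right=[] parent=Q
Step 6 (up): focus=Q path=root depth=0 children=['P'] (at root)

Answer: Q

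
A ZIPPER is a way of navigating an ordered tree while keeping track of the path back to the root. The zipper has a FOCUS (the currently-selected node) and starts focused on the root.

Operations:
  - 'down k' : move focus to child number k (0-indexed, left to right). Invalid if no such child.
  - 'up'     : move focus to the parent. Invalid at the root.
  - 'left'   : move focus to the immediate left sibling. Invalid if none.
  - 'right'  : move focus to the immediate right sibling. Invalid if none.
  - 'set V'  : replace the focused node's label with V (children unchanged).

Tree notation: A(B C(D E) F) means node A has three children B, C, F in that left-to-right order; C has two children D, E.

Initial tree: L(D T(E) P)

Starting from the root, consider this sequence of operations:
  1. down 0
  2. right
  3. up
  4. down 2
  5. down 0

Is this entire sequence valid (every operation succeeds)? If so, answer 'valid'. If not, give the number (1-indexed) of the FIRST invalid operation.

Answer: 5

Derivation:
Step 1 (down 0): focus=D path=0 depth=1 children=[] left=[] right=['T', 'P'] parent=L
Step 2 (right): focus=T path=1 depth=1 children=['E'] left=['D'] right=['P'] parent=L
Step 3 (up): focus=L path=root depth=0 children=['D', 'T', 'P'] (at root)
Step 4 (down 2): focus=P path=2 depth=1 children=[] left=['D', 'T'] right=[] parent=L
Step 5 (down 0): INVALID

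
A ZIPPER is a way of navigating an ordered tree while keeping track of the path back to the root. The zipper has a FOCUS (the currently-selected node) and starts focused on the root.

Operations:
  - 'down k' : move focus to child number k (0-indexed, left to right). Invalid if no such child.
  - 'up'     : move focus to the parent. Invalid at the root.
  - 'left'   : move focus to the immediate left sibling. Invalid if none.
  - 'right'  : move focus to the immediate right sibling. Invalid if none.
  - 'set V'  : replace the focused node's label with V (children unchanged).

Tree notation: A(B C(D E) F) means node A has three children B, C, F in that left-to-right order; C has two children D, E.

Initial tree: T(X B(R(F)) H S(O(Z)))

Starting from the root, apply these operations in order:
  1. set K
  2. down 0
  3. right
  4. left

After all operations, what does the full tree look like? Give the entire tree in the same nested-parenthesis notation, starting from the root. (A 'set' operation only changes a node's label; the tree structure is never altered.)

Answer: K(X B(R(F)) H S(O(Z)))

Derivation:
Step 1 (set K): focus=K path=root depth=0 children=['X', 'B', 'H', 'S'] (at root)
Step 2 (down 0): focus=X path=0 depth=1 children=[] left=[] right=['B', 'H', 'S'] parent=K
Step 3 (right): focus=B path=1 depth=1 children=['R'] left=['X'] right=['H', 'S'] parent=K
Step 4 (left): focus=X path=0 depth=1 children=[] left=[] right=['B', 'H', 'S'] parent=K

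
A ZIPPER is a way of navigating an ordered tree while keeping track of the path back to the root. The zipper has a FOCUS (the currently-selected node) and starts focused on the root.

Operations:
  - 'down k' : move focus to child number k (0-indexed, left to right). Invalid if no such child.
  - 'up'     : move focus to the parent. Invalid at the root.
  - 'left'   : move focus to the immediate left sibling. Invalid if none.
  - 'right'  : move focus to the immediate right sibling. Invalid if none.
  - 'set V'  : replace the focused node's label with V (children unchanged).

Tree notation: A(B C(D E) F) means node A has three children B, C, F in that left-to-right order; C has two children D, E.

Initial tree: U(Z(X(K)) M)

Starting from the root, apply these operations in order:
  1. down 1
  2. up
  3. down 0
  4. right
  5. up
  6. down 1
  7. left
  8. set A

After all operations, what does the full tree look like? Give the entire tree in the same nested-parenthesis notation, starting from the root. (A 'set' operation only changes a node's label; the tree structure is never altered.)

Step 1 (down 1): focus=M path=1 depth=1 children=[] left=['Z'] right=[] parent=U
Step 2 (up): focus=U path=root depth=0 children=['Z', 'M'] (at root)
Step 3 (down 0): focus=Z path=0 depth=1 children=['X'] left=[] right=['M'] parent=U
Step 4 (right): focus=M path=1 depth=1 children=[] left=['Z'] right=[] parent=U
Step 5 (up): focus=U path=root depth=0 children=['Z', 'M'] (at root)
Step 6 (down 1): focus=M path=1 depth=1 children=[] left=['Z'] right=[] parent=U
Step 7 (left): focus=Z path=0 depth=1 children=['X'] left=[] right=['M'] parent=U
Step 8 (set A): focus=A path=0 depth=1 children=['X'] left=[] right=['M'] parent=U

Answer: U(A(X(K)) M)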